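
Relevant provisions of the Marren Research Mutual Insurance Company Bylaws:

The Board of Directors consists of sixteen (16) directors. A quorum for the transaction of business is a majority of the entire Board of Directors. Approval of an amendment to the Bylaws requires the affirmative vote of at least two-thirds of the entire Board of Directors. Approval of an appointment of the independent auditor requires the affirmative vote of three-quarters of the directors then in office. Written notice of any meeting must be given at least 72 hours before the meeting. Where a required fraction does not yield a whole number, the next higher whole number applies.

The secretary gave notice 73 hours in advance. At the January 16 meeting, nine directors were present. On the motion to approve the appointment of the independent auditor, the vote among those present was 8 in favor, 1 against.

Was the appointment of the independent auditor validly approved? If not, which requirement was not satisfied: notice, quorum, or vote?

Invalid — vote requirement not satisfied.

Notice: 73 hours given; 72 required (73 ≥ 72). Satisfied.
Quorum: 9 present; quorum is 9. Satisfied.
Vote: the appointment of the independent auditor requires three-fourths of the directors then in office (16). 3/4 of 16 = 12, so 12 affirmative votes are needed; 8 voted in favor. Not satisfied.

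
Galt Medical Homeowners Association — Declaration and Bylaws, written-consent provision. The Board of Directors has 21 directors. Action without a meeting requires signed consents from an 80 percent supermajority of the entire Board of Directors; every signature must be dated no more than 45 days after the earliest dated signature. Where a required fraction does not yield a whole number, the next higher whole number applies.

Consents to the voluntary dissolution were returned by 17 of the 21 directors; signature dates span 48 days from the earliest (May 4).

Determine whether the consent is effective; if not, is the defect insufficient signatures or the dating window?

Signatures required: an 80 percent supermajority of 21 — 4/5 of 21 = 16.80, rounded up to 17, so 17 needed; 17 signed. Sufficient.
Dating window: the latest signature is 48 days after the earliest; the limit is 45 days. Outside the window.

Not effective — dating-window requirement not satisfied.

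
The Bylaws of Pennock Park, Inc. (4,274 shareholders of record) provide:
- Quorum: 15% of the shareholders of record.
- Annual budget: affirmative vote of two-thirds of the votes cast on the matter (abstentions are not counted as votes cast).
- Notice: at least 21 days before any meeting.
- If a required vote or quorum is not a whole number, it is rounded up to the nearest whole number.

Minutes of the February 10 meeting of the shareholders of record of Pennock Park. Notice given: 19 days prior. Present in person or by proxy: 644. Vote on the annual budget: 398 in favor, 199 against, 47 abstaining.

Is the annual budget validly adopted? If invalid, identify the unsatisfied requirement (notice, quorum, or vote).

Notice: 19 days given; 21 required. Not satisfied.
Quorum: 15% of 4,274 = 641.10, rounded up to 642; 644 present. Satisfied.
Vote: requires two-thirds of the votes cast (644 − 47 abstaining = 597); 2/3 of 597 = 398, so 398 needed; 398 in favor. Satisfied.

Invalid — notice requirement not satisfied.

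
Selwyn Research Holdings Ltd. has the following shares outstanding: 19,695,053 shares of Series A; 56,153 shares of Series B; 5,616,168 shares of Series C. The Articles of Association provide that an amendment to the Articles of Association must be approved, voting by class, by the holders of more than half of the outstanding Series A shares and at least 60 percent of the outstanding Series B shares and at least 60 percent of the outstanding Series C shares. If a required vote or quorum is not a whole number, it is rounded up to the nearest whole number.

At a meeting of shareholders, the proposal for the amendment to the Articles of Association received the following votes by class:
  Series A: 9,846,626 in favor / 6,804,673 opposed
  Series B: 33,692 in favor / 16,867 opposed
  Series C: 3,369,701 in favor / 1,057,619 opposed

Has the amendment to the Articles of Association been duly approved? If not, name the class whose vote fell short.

Series A: a majority of 19695053 is 9847527; 9,847,527 required, 9,846,626 in favor — not approved.
Series B: 3/5 of 56153 = 33691.80, rounded up to 33692; 33,692 required, 33,692 in favor — approved.
Series C: 3/5 of 5616168 = 3369700.80, rounded up to 3369701; 3,369,701 required, 3,369,701 in favor — approved.

Not approved — the Series A shares did not give the required vote.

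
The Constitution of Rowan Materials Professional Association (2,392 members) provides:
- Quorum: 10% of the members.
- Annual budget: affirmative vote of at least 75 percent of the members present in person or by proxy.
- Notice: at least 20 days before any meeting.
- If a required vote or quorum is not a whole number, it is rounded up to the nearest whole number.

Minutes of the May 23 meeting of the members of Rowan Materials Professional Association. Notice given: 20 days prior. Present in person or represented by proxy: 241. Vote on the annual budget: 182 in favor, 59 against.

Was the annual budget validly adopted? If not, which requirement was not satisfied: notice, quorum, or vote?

Valid — all requirements satisfied.

Notice: 20 days given; 20 required. Satisfied.
Quorum: 10% of 2,392 = 239.20, rounded up to 240; 241 present. Satisfied.
Vote: requires three-fourths of those present (241); 3/4 of 241 = 180.75, rounded up to 181, so 181 needed; 182 in favor. Satisfied.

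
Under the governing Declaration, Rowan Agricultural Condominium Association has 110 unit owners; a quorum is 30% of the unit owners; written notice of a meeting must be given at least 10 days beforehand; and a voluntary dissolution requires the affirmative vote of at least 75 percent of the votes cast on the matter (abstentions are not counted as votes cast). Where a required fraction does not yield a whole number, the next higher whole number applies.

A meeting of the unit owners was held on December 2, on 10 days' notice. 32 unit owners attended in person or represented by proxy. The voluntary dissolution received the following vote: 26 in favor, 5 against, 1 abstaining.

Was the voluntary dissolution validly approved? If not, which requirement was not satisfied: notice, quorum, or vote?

Invalid — quorum requirement not satisfied.

Notice: 10 days given; 10 required. Satisfied.
Quorum: 30% of 110 = 33; 32 present. Not satisfied.
Vote: requires three-fourths of the votes cast (32 − 1 abstaining = 31); 3/4 of 31 = 23.25, rounded up to 24, so 24 needed; 26 in favor. Satisfied.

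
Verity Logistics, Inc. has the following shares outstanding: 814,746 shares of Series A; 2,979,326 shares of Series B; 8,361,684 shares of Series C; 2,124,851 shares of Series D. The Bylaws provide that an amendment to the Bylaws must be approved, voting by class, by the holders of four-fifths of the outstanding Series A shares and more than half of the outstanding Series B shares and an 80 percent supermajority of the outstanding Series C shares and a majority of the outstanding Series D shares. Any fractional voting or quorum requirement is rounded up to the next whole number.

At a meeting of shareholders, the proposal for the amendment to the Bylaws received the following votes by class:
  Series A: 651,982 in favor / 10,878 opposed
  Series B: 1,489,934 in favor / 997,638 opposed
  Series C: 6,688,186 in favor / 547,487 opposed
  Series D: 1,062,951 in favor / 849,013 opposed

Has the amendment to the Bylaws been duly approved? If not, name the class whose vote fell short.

Series A: 4/5 of 814746 = 651796.80, rounded up to 651797; 651,797 required, 651,982 in favor — approved.
Series B: a majority of 2979326 is 1489664; 1,489,664 required, 1,489,934 in favor — approved.
Series C: 4/5 of 8361684 = 6689347.20, rounded up to 6689348; 6,689,348 required, 6,688,186 in favor — not approved.
Series D: a majority of 2124851 is 1062426; 1,062,426 required, 1,062,951 in favor — approved.

Not approved — the Series C shares did not give the required vote.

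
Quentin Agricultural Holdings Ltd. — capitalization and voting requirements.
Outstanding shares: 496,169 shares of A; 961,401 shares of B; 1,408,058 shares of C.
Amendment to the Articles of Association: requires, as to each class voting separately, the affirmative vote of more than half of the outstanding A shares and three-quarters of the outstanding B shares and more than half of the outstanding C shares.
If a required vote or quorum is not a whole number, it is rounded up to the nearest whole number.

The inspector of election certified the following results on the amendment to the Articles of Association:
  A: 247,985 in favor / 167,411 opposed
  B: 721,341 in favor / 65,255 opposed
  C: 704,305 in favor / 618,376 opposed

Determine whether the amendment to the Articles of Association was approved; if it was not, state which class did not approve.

Not approved — the A shares did not give the required vote.

A: a majority of 496169 is 248085; 248,085 required, 247,985 in favor — not approved.
B: 3/4 of 961401 = 721050.75, rounded up to 721051; 721,051 required, 721,341 in favor — approved.
C: a majority of 1408058 is 704030; 704,030 required, 704,305 in favor — approved.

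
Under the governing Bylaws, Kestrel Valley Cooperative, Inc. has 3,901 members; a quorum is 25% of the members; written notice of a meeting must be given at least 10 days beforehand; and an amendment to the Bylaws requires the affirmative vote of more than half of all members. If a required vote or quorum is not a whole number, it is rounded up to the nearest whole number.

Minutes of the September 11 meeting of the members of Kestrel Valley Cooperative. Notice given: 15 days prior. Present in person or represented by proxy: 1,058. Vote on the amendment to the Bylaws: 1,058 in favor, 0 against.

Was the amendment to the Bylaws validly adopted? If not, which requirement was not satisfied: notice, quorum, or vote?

Invalid — vote requirement not satisfied.

Notice: 15 days given; 10 required. Satisfied.
Quorum: 25% of 3,901 = 975.25, rounded up to 976; 1,058 present. Satisfied.
Vote: requires a majority of all members (3,901); a majority of 3901 is 1951, so 1,951 needed; 1,058 in favor. Not satisfied.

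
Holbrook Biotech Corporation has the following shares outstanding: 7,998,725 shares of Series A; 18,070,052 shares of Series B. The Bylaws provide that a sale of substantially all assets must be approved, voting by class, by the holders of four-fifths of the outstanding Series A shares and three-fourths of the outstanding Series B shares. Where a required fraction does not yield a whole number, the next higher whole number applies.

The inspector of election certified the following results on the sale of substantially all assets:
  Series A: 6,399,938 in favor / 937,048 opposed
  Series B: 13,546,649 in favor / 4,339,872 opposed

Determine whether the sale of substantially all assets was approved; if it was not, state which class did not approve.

Not approved — the Series B shares did not give the required vote.

Series A: 4/5 of 7998725 = 6398980; 6,398,980 required, 6,399,938 in favor — approved.
Series B: 3/4 of 18070052 = 13552539; 13,552,539 required, 13,546,649 in favor — not approved.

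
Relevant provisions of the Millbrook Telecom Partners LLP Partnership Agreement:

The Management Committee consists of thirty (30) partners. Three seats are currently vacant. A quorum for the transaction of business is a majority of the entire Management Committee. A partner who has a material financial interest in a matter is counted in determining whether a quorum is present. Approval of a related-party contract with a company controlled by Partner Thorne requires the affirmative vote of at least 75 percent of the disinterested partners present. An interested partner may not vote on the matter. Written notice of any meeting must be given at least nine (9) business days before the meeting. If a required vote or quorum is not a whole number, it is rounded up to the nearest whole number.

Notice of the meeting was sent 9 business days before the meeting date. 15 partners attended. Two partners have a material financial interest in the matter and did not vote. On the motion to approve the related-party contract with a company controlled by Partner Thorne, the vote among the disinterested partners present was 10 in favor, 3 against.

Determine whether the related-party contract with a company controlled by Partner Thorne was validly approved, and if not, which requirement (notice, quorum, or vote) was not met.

Invalid — quorum requirement not satisfied.

Notice: 9 business days given; 9 required (9 ≥ 9). Satisfied.
Quorum: 15 present (interested partners count toward quorum); quorum is 16. Not satisfied.
Vote: the related-party contract with a company controlled by Partner Thorne requires three-fourths of the disinterested partners present (15 − 2 = 13). 3/4 of 13 = 9.75, rounded up to 10, so 10 affirmative votes are needed; 10 voted in favor. Satisfied. (Moot — without a quorum no business can be validly transacted.)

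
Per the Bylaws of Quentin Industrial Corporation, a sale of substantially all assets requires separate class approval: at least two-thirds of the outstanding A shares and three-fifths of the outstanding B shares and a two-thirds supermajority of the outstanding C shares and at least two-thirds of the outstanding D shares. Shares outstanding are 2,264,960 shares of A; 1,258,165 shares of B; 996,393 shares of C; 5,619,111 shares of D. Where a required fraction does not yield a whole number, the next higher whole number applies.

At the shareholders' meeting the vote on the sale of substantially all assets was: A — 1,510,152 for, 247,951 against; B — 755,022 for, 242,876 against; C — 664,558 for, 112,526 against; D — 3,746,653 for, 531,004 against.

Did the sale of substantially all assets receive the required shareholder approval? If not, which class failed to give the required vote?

Approved — every class gave the required vote.

A: 2/3 of 2264960 = 1509973.33, rounded up to 1509974; 1,509,974 required, 1,510,152 in favor — approved.
B: 3/5 of 1258165 = 754899; 754,899 required, 755,022 in favor — approved.
C: 2/3 of 996393 = 664262; 664,262 required, 664,558 in favor — approved.
D: 2/3 of 5619111 = 3746074; 3,746,074 required, 3,746,653 in favor — approved.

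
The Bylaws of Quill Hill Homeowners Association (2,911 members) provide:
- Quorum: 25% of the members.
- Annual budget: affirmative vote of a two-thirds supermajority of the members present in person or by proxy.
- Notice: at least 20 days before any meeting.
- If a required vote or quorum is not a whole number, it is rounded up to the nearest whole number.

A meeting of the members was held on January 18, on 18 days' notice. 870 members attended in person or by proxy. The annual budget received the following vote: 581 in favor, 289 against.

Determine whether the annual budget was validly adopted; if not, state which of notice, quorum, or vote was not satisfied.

Notice: 18 days given; 20 required. Not satisfied.
Quorum: 25% of 2,911 = 727.75, rounded up to 728; 870 present. Satisfied.
Vote: requires two-thirds of those present (870); 2/3 of 870 = 580, so 580 needed; 581 in favor. Satisfied.

Invalid — notice requirement not satisfied.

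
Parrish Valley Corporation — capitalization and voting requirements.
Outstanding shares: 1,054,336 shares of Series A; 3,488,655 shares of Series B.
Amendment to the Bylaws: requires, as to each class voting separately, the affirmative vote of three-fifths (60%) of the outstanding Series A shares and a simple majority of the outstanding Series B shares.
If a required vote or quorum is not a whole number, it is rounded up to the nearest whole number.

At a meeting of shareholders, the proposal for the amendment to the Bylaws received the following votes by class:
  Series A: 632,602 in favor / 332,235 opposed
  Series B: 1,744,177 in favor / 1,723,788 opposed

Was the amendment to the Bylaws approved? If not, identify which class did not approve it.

Not approved — the Series B shares did not give the required vote.

Series A: 3/5 of 1054336 = 632601.60, rounded up to 632602; 632,602 required, 632,602 in favor — approved.
Series B: a majority of 3488655 is 1744328; 1,744,328 required, 1,744,177 in favor — not approved.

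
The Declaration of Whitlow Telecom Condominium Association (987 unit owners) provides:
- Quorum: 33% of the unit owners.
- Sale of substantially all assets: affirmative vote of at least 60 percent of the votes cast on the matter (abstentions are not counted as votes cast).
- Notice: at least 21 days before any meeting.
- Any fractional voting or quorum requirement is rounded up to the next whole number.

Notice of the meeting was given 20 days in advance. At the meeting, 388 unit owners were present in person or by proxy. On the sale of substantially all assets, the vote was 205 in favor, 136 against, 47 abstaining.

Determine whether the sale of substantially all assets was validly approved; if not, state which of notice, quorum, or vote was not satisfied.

Invalid — notice requirement not satisfied.

Notice: 20 days given; 21 required. Not satisfied.
Quorum: 33% of 987 = 325.71, rounded up to 326; 388 present. Satisfied.
Vote: requires three-fifths of the votes cast (388 − 47 abstaining = 341); 3/5 of 341 = 204.60, rounded up to 205, so 205 needed; 205 in favor. Satisfied.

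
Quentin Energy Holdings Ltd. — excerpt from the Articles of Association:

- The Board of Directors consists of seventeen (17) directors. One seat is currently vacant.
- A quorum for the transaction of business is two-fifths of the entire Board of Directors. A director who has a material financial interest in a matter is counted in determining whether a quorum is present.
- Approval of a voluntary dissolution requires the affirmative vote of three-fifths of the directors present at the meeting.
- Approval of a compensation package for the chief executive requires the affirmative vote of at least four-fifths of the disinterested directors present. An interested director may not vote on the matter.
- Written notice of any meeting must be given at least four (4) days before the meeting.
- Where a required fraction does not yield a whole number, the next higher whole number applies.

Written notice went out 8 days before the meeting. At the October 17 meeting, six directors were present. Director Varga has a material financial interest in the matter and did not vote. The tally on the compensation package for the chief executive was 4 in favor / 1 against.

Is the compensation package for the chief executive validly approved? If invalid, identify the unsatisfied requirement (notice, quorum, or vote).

Notice: 8 days given; 4 required (8 ≥ 4). Satisfied.
Quorum: 6 present (interested directors count toward quorum); quorum is 7. Not satisfied.
Vote: the compensation package for the chief executive requires four-fifths of the disinterested directors present (6 − 1 = 5). 4/5 of 5 = 4, so 4 affirmative votes are needed; 4 voted in favor. Satisfied. (Moot — without a quorum no business can be validly transacted.)

Invalid — quorum requirement not satisfied.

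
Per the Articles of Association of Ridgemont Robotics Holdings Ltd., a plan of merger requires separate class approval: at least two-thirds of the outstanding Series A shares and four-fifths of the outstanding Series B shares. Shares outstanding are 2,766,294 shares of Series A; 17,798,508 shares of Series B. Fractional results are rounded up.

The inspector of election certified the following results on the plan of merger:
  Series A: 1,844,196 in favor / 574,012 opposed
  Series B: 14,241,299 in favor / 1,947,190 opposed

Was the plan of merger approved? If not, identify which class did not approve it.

Approved — every class gave the required vote.

Series A: 2/3 of 2766294 = 1844196; 1,844,196 required, 1,844,196 in favor — approved.
Series B: 4/5 of 17798508 = 14238806.40, rounded up to 14238807; 14,238,807 required, 14,241,299 in favor — approved.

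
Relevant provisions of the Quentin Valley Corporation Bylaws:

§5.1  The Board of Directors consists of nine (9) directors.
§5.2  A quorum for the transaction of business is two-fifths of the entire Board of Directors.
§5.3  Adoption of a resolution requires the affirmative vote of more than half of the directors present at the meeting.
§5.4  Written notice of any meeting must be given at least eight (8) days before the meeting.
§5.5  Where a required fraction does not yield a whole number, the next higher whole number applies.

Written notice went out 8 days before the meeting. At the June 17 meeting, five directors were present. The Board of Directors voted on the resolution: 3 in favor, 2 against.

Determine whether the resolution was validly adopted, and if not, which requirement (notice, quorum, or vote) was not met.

Valid — all requirements satisfied.

Notice: 8 days given; 8 required (8 ≥ 8). Satisfied.
Quorum: 5 present; quorum is 4. Satisfied.
Vote: the resolution requires a majority of the directors present (5). A majority of 5 is 3, so 3 affirmative votes are needed; 3 voted in favor. Satisfied.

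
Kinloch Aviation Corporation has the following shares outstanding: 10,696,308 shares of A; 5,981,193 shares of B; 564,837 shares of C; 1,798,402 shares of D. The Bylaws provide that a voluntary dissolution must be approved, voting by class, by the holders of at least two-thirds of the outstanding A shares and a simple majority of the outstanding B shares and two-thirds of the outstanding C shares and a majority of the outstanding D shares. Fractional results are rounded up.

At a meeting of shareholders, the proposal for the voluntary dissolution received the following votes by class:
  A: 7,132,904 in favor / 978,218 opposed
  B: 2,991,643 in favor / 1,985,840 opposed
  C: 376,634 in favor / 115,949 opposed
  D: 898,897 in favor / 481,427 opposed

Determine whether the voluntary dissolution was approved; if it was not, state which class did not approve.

Not approved — the D shares did not give the required vote.

A: 2/3 of 10696308 = 7130872; 7,130,872 required, 7,132,904 in favor — approved.
B: a majority of 5981193 is 2990597; 2,990,597 required, 2,991,643 in favor — approved.
C: 2/3 of 564837 = 376558; 376,558 required, 376,634 in favor — approved.
D: a majority of 1798402 is 899202; 899,202 required, 898,897 in favor — not approved.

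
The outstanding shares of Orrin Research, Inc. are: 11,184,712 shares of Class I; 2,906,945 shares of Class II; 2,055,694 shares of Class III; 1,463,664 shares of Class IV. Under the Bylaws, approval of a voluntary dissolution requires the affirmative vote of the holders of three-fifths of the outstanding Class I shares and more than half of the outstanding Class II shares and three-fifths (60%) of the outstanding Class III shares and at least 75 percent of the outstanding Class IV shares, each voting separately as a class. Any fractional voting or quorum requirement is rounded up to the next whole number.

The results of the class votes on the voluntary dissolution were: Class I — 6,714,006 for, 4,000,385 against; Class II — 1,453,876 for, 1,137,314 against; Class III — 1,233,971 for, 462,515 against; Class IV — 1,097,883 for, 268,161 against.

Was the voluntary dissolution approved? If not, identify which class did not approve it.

Approved — every class gave the required vote.

Class I: 3/5 of 11184712 = 6710827.20, rounded up to 6710828; 6,710,828 required, 6,714,006 in favor — approved.
Class II: a majority of 2906945 is 1453473; 1,453,473 required, 1,453,876 in favor — approved.
Class III: 3/5 of 2055694 = 1233416.40, rounded up to 1233417; 1,233,417 required, 1,233,971 in favor — approved.
Class IV: 3/4 of 1463664 = 1097748; 1,097,748 required, 1,097,883 in favor — approved.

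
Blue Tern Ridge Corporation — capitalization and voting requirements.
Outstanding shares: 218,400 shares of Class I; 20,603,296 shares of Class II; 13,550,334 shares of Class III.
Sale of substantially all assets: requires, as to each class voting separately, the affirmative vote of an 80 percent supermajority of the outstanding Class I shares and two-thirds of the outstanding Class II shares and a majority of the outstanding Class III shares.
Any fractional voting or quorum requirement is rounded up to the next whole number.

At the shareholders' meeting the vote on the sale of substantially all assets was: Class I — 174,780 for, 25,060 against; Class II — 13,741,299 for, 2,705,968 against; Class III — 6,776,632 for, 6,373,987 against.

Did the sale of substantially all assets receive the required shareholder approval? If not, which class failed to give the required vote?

Class I: 4/5 of 218400 = 174720; 174,720 required, 174,780 in favor — approved.
Class II: 2/3 of 20603296 = 13735530.67, rounded up to 13735531; 13,735,531 required, 13,741,299 in favor — approved.
Class III: a majority of 13550334 is 6775168; 6,775,168 required, 6,776,632 in favor — approved.

Approved — every class gave the required vote.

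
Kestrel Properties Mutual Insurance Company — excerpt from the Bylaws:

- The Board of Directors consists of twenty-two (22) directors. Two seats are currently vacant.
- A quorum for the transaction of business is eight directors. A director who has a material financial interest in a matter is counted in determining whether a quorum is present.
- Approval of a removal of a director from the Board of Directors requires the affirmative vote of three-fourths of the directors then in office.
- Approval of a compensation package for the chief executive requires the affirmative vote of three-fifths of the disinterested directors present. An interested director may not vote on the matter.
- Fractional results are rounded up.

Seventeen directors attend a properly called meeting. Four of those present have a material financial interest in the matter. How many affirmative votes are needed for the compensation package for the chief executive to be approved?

The compensation package for the chief executive requires three-fifths of the disinterested directors present (17 − 4 = 13).
3/5 of 13 = 7.80, rounded up to 8.

8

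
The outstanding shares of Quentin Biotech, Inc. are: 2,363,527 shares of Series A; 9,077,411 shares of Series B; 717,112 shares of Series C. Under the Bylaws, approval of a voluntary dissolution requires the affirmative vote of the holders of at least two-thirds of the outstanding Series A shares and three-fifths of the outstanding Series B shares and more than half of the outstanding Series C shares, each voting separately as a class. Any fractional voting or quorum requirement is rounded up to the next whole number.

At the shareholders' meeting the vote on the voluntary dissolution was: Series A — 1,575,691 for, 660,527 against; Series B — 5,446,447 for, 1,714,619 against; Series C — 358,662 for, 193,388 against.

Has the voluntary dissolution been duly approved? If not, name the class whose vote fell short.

Approved — every class gave the required vote.

Series A: 2/3 of 2363527 = 1575684.67, rounded up to 1575685; 1,575,685 required, 1,575,691 in favor — approved.
Series B: 3/5 of 9077411 = 5446446.60, rounded up to 5446447; 5,446,447 required, 5,446,447 in favor — approved.
Series C: a majority of 717112 is 358557; 358,557 required, 358,662 in favor — approved.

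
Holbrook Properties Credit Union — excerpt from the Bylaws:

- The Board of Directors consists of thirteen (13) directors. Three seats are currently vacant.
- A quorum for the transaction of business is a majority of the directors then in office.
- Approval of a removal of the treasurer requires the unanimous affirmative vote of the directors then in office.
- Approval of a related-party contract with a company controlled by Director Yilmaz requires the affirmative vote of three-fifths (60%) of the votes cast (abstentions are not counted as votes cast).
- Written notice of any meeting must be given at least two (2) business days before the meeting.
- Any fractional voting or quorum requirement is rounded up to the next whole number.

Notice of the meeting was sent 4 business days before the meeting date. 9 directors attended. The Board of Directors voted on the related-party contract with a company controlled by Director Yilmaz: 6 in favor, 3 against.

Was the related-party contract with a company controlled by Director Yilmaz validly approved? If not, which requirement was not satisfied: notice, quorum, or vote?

Valid — all requirements satisfied.

Notice: 4 business days given; 2 required (4 ≥ 2). Satisfied.
Quorum: 9 present; quorum is 6. Satisfied.
Vote: the related-party contract with a company controlled by Director Yilmaz requires three-fifths of the votes cast (9). 3/5 of 9 = 5.40, rounded up to 6, so 6 affirmative votes are needed; 6 voted in favor. Satisfied.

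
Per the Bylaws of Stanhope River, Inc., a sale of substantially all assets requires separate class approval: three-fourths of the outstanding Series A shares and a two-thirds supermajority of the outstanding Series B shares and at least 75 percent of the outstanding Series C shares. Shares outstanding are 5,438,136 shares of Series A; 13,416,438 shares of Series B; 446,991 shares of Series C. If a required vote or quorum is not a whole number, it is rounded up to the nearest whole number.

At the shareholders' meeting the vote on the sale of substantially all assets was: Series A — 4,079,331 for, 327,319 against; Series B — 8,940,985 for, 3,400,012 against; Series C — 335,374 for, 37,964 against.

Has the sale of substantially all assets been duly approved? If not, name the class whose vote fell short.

Not approved — the Series B shares did not give the required vote.

Series A: 3/4 of 5438136 = 4078602; 4,078,602 required, 4,079,331 in favor — approved.
Series B: 2/3 of 13416438 = 8944292; 8,944,292 required, 8,940,985 in favor — not approved.
Series C: 3/4 of 446991 = 335243.25, rounded up to 335244; 335,244 required, 335,374 in favor — approved.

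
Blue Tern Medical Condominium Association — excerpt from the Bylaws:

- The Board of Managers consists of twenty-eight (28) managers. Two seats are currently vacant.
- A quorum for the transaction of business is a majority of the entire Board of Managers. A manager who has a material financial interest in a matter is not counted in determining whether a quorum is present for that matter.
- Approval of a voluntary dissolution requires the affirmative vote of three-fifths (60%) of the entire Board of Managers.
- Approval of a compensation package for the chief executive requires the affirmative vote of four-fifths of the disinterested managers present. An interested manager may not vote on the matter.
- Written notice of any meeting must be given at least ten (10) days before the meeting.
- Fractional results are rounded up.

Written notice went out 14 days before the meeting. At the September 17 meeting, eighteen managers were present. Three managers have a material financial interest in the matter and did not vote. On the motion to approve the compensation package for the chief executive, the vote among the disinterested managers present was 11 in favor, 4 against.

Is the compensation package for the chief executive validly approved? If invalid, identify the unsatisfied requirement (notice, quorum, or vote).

Notice: 14 days given; 10 required (14 ≥ 10). Satisfied.
Quorum: 18 present, but the 3 interested managers do not count, leaving 15. Quorum is 15. Satisfied.
Vote: the compensation package for the chief executive requires four-fifths of the disinterested managers present (18 − 3 = 15). 4/5 of 15 = 12, so 12 affirmative votes are needed; 11 voted in favor. Not satisfied.

Invalid — vote requirement not satisfied.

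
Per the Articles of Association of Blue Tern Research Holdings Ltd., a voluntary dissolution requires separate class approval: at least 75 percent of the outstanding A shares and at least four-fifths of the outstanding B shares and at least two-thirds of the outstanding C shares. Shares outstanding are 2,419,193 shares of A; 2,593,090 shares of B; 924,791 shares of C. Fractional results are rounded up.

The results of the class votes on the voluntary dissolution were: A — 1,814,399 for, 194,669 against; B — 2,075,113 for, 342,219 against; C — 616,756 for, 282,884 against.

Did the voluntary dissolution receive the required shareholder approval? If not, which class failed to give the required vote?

A: 3/4 of 2419193 = 1814394.75, rounded up to 1814395; 1,814,395 required, 1,814,399 in favor — approved.
B: 4/5 of 2593090 = 2074472; 2,074,472 required, 2,075,113 in favor — approved.
C: 2/3 of 924791 = 616527.33, rounded up to 616528; 616,528 required, 616,756 in favor — approved.

Approved — every class gave the required vote.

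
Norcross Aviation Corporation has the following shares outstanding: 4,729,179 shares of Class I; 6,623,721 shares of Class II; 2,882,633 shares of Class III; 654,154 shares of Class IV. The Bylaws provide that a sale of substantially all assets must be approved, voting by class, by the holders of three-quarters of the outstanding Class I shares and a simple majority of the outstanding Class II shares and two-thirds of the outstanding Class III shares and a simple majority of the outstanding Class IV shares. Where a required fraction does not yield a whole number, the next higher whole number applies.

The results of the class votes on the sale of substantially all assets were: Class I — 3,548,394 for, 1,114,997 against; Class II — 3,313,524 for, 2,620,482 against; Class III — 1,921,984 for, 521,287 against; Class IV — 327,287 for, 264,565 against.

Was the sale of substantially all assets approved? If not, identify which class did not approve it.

Class I: 3/4 of 4729179 = 3546884.25, rounded up to 3546885; 3,546,885 required, 3,548,394 in favor — approved.
Class II: a majority of 6623721 is 3311861; 3,311,861 required, 3,313,524 in favor — approved.
Class III: 2/3 of 2882633 = 1921755.33, rounded up to 1921756; 1,921,756 required, 1,921,984 in favor — approved.
Class IV: a majority of 654154 is 327078; 327,078 required, 327,287 in favor — approved.

Approved — every class gave the required vote.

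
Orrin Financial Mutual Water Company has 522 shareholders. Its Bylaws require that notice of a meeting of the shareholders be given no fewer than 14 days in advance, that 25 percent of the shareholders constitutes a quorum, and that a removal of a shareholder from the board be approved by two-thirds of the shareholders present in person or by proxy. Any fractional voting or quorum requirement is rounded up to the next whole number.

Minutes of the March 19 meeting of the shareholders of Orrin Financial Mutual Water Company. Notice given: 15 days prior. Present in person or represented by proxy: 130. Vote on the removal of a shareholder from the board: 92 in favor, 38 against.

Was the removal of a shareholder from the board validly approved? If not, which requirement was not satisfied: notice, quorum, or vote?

Notice: 15 days given; 14 required. Satisfied.
Quorum: 25% of 522 = 130.50, rounded up to 131; 130 present. Not satisfied.
Vote: requires two-thirds of those present (130); 2/3 of 130 = 86.67, rounded up to 87, so 87 needed; 92 in favor. Satisfied.

Invalid — quorum requirement not satisfied.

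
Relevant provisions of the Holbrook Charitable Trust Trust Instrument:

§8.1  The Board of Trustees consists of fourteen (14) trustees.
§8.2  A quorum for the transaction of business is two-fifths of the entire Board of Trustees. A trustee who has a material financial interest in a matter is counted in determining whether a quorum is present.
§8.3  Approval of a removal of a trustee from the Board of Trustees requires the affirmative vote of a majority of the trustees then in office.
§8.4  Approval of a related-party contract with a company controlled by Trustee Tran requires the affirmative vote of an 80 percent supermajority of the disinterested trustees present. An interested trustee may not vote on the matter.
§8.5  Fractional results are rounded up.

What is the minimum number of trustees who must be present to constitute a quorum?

2/5 of 14 = 5.60, rounded up to 6.

6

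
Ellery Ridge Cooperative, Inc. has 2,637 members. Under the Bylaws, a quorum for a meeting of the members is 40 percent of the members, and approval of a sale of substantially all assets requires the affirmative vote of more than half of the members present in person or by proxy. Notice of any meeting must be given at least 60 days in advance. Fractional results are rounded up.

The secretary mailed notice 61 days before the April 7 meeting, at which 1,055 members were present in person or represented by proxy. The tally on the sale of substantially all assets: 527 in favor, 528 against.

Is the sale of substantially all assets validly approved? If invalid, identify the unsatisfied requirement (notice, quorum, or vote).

Invalid — vote requirement not satisfied.

Notice: 61 days given; 60 required. Satisfied.
Quorum: 40% of 2,637 = 1,054.80, rounded up to 1,055; 1,055 present. Satisfied.
Vote: requires a majority of those present (1,055); a majority of 1055 is 528, so 528 needed; 527 in favor. Not satisfied.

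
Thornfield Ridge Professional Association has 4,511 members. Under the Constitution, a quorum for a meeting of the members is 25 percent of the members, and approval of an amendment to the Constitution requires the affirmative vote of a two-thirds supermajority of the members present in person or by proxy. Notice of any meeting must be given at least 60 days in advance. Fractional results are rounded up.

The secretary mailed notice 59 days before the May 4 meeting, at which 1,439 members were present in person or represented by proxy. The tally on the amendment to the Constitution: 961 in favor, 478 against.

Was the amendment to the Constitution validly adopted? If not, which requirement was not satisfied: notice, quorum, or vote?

Notice: 59 days given; 60 required. Not satisfied.
Quorum: 25% of 4,511 = 1,127.75, rounded up to 1,128; 1,439 present. Satisfied.
Vote: requires two-thirds of those present (1,439); 2/3 of 1439 = 959.33, rounded up to 960, so 960 needed; 961 in favor. Satisfied.

Invalid — notice requirement not satisfied.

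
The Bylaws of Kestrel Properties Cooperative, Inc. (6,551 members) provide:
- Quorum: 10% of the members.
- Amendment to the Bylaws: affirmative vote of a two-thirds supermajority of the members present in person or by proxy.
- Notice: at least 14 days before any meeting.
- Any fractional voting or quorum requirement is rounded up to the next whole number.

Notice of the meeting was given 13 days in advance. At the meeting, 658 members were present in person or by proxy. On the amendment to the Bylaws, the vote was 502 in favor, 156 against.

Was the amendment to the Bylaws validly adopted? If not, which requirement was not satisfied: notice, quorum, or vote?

Invalid — notice requirement not satisfied.

Notice: 13 days given; 14 required. Not satisfied.
Quorum: 10% of 6,551 = 655.10, rounded up to 656; 658 present. Satisfied.
Vote: requires two-thirds of those present (658); 2/3 of 658 = 438.67, rounded up to 439, so 439 needed; 502 in favor. Satisfied.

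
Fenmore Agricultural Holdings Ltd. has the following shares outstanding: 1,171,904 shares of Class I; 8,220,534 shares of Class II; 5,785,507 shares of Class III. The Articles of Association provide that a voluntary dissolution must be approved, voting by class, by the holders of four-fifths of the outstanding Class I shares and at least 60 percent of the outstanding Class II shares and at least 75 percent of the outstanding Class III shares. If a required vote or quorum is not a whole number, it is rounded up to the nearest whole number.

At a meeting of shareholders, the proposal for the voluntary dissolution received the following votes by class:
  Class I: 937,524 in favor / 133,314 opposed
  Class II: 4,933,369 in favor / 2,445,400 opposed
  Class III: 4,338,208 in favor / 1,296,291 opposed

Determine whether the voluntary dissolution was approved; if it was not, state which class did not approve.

Class I: 4/5 of 1171904 = 937523.20, rounded up to 937524; 937,524 required, 937,524 in favor — approved.
Class II: 3/5 of 8220534 = 4932320.40, rounded up to 4932321; 4,932,321 required, 4,933,369 in favor — approved.
Class III: 3/4 of 5785507 = 4339130.25, rounded up to 4339131; 4,339,131 required, 4,338,208 in favor — not approved.

Not approved — the Class III shares did not give the required vote.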